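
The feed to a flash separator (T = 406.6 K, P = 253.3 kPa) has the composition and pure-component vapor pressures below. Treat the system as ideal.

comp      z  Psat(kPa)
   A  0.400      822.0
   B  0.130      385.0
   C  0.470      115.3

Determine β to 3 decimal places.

β = 0.678

Raoult's law: Kᵢ = Pᵢˢᵃᵗ/P = Pᵢˢᵃᵗ/253.3.
  K_A = 822.0/253.3 = 3.24516, K_B = 385.0/253.3 = 1.51994, K_C = 115.3/253.3 = 0.45519
Let β = V/F and solve Σ zᵢ(Kᵢ−1)/(1+β(Kᵢ−1)) = 0.
Check two-phase: ΣzᵢKᵢ = 1.710 > 1 and Σzᵢ/Kᵢ = 1.241 > 1, so g(0) = 0.710 > 0 and g(1) = -0.241 < 0.
Iterate (Newton) starting at β = 0.5:
  β = 0.500: g = 0.1248, g' = -0.733 → β = 0.670
  β = 0.670: g = 0.0053, g' = -0.687 → β = 0.678
Converged at β = 0.678.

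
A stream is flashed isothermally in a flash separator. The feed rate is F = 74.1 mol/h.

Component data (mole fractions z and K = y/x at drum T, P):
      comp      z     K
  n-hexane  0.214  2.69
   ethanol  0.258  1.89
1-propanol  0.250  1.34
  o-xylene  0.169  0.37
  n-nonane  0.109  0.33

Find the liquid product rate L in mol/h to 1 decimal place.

Material balance + equilibrium reduce to Σ zᵢ(Kᵢ−1)/(1+V/F(Kᵢ−1)) = 0.
g(0) = ΣzᵢKᵢ − 1 = 0.497 and g(1) = 1 − Σzᵢ/Kᵢ = -0.190, so a root lies in (0, 1).
Newton–Raphson from V/F = 0.5:
  V/F = 0.500: g = 0.1623, g' = -0.552 → V/F = 0.794
  V/F = 0.794: g = -0.0132, g' = -0.691 → V/F = 0.775
Converged at V/F = 0.775.
Then V = V/F·F = 0.7747·74.1 = 57.4 mol/h and L = F − V = 16.7 mol/h.

L = 16.7 mol/h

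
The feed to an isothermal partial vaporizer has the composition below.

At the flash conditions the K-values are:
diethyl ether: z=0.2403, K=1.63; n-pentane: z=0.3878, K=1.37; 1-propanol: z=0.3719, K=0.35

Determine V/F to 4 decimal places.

V/F = 0.1699

Rachford–Rice: g(V/F) = Σ zᵢ(Kᵢ−1)/(1+V/F(Kᵢ−1)) = 0.
Check two-phase: ΣzᵢKᵢ = 1.0531 > 1 and Σzᵢ/Kᵢ = 1.4931 > 1, so g(0) = 0.0531 > 0 and g(1) = -0.4931 < 0.
Iterate (Newton) starting at V/F = 0.5:
  V/F = 0.5000: g = -0.12192, g' = -0.4378 → V/F = 0.2215
  V/F = 0.2215: g = -0.01694, g' = -0.3332 → V/F = 0.1707
  V/F = 0.1707: g = -0.00026, g' = -0.3235 → V/F = 0.1699
Converged at V/F = 0.1699.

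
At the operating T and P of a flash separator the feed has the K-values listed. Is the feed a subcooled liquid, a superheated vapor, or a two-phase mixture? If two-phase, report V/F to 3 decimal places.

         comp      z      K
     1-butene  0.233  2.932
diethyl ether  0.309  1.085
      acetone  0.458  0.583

ΣzᵢKᵢ = 1.285; Σzᵢ/Kᵢ = 1.150.
Both exceed 1, so a two-phase solution exists.
Rachford–Rice: g(ψ) = Σ zᵢ(Kᵢ−1)/(1+ψ(Kᵢ−1)) = 0.
Newton–Raphson from ψ = 0.5:
  ψ = 0.500: g = 0.0129, g' = -0.354 → ψ = 0.536
  ψ = 0.536: g = 0.0002, g' = -0.344 → ψ = 0.537
Converged at ψ = 0.537.

two-phase, V/F = 0.537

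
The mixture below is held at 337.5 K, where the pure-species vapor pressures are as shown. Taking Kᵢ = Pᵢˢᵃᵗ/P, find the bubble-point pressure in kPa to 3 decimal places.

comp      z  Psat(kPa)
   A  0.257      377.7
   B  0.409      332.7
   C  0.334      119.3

At the bubble point ψ → 0, so ΣzᵢKᵢ = 1 with Kᵢ = Pᵢˢᵃᵗ/P ⇒ P = ΣzᵢPᵢˢᵃᵗ.
P = 0.257·377.7 + 0.409·332.7 + 0.334·119.3 = 272.989 kPa

Pbub = 272.989 kPa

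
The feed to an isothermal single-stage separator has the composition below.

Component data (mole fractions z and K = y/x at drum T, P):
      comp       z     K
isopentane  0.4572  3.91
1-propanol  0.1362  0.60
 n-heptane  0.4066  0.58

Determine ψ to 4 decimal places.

Newton iteration, ψ⁰ = 0.41:
  ψ = 0.4100: g = 0.33519, g' = -0.9408 → ψ = 0.7663
  ψ = 0.7663: g = 0.08155, g' = -0.5724 → ψ = 0.9087
  ψ = 0.9087: g = 0.00329, g' = -0.5329 → ψ = 0.9149
Converged at ψ = 0.9149.

ψ = 0.9149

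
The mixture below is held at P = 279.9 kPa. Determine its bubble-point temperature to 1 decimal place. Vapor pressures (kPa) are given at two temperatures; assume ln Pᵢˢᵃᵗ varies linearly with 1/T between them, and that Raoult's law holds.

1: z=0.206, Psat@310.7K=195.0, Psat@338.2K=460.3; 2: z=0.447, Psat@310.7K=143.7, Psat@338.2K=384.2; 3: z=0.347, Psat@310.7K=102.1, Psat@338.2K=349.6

T = 329.0 K

Bubble-point temperature: ΣzᵢPᵢˢᵃᵗ(T) = P. Interpolate ln Pᵢˢᵃᵗ = aᵢ + bᵢ/T.
  T = 310.7 K: ΣzᵢPᵢˢᵃᵗ = 139.83 kPa
  T = 338.2 K: ΣzᵢPᵢˢᵃᵗ = 387.87 kPa
  T = 324.4 K: ΣzᵢPᵢˢᵃᵗ = 236.94 kPa
  T = 331.3 K: ΣzᵢPᵢˢᵃᵗ = 304.54 kPa
  T = 327.9 K: ΣzᵢPᵢˢᵃᵗ = 269.43 kPa
  T = 329.6 K: ΣzᵢPᵢˢᵃᵗ = 286.52 kPa
  T = 328.8 K: ΣzᵢPᵢˢᵃᵗ = 278.37 kPa
Interpolating between 328.8 K and 329.6 K gives T ≈ 329.0 K.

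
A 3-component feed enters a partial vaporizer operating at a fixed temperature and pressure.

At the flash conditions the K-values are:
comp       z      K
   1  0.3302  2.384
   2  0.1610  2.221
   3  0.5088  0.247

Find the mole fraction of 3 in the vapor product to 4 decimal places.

y_3 = 0.1577

Rachford–Rice: g(V/F) = Σ zᵢ(Kᵢ−1)/(1+V/F(Kᵢ−1)) = 0.
Feasibility: ΣzᵢKᵢ = 1.2705, Σzᵢ/Kᵢ = 2.2709 — both > 1, two phases present.
Iterate (Newton) starting at V/F = 0.5:
  V/F = 0.5000: g = -0.22232, g' = -1.0556 → V/F = 0.2894
  V/F = 0.2894: g = -0.01831, g' = -0.9252 → V/F = 0.2696
Converged at V/F = 0.2696.
Compositions from xᵢ = zᵢ/(1+V/F(Kᵢ−1)), yᵢ = Kᵢxᵢ:
  1: x = 0.2405, y = 0.5733
  2: x = 0.1211, y = 0.2690
  3: x = 0.6384, y = 0.1577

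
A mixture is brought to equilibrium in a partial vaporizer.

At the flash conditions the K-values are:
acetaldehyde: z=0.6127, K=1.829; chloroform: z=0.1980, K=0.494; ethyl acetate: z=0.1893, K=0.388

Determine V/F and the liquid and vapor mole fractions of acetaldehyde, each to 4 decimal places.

Rachford–Rice: g(V/F) = Σ zᵢ(Kᵢ−1)/(1+V/F(Kᵢ−1)) = 0.
Check two-phase: ΣzᵢKᵢ = 1.2919 > 1 and Σzᵢ/Kᵢ = 1.2237 > 1, so g(0) = 0.2919 > 0 and g(1) = -0.2237 < 0.
Newton iteration, V/F⁰ = 0.33:
  V/F = 0.3300: g = 0.13338, g' = -0.4440 → V/F = 0.6304
  V/F = 0.6304: g = -0.00215, g' = -0.4789 → V/F = 0.6259
Converged at V/F = 0.6259.
Compositions from xᵢ = zᵢ/(1+V/F(Kᵢ−1)), yᵢ = Kᵢxᵢ:
  acetaldehyde: x = 0.4034, y = 0.7378
  chloroform: x = 0.2898, y = 0.1431
  ethyl acetate: x = 0.3068, y = 0.1191

V/F = 0.6259, x_acetaldehyde = 0.4034, y_acetaldehyde = 0.7378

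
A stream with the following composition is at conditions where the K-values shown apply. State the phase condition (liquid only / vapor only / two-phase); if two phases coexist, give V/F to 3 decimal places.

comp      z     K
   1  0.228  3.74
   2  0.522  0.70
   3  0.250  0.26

ΣzᵢKᵢ = 1.283; Σzᵢ/Kᵢ = 1.768.
Both exceed 1, so a two-phase solution exists.
Newton iteration, ψ⁰ = 0.64:
  ψ = 0.640: g = -0.3184, g' = -0.792 → ψ = 0.238
  ψ = 0.238: g = -0.0150, g' = -0.883 → ψ = 0.221
Converged at ψ = 0.221.

two-phase, V/F = 0.221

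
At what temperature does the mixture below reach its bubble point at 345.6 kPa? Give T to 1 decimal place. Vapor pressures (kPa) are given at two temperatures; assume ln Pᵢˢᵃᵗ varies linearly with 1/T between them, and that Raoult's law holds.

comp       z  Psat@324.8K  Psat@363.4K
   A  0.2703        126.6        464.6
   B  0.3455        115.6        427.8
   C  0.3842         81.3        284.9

T = 360.0 K

Bubble-point temperature: ΣzᵢPᵢˢᵃᵗ(T) = P. Interpolate ln Pᵢˢᵃᵗ = aᵢ + bᵢ/T.
  T = 324.8 K: ΣzᵢPᵢˢᵃᵗ = 105.40 kPa
  T = 363.4 K: ΣzᵢPᵢˢᵃᵗ = 382.84 kPa
  T = 344.1 K: ΣzᵢPᵢˢᵃᵗ = 208.26 kPa
  T = 353.8 K: ΣzᵢPᵢˢᵃᵗ = 285.17 kPa
  T = 358.6 K: ΣzᵢPᵢˢᵃᵗ = 331.07 kPa
  T = 361.0 K: ΣzᵢPᵢˢᵃᵗ = 356.19 kPa
Interpolating between 358.6 K and 361.0 K gives T ≈ 360.0 K.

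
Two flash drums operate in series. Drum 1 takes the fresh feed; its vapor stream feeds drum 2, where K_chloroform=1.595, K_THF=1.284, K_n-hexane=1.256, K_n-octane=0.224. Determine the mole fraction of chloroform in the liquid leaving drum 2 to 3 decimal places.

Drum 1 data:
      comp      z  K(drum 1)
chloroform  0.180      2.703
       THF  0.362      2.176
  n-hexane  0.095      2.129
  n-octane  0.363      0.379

x_chloroform (drum 2) = 0.186

Drum 1:
Rachford–Rice: g(ψ₁) = Σ zᵢ(Kᵢ−1)/(1+ψ₁(Kᵢ−1)) = 0.
Check two-phase: ΣzᵢKᵢ = 1.614 > 1 and Σzᵢ/Kᵢ = 1.235 > 1, so g(0) = 0.614 > 0 and g(1) = -0.235 < 0.
Newton–Raphson from ψ₁ = 0.5:
  ψ₁ = 0.500: g = 0.1753, g' = -0.695 → ψ₁ = 0.752
  ψ₁ = 0.752: g = -0.0048, g' = -0.770 → ψ₁ = 0.746
Converged at ψ₁ = 0.746.
Drum-1 compositions:
  chloroform: x = 0.079, y = 0.214
  THF: x = 0.193, y = 0.420
  n-hexane: x = 0.052, y = 0.110
  n-octane: x = 0.676, y = 0.256
Drum-2 feed = drum-1 vapor: z₂ = (0.2143, 0.4196, 0.1098, 0.2563).
Drum 2:
Let ψ₂ = V/F and solve Σ zᵢ(Kᵢ−1)/(1+ψ₂(Kᵢ−1)) = 0.
Check two-phase: ΣzᵢKᵢ = 1.076 > 1 and Σzᵢ/Kᵢ = 1.693 > 1, so g(0) = 0.076 > 0 and g(1) = -0.693 < 0.
Newton iteration, ψ₂⁰ = 0.5:
  ψ₂ = 0.500: g = -0.0975, g' = -0.489 → ψ₂ = 0.301
  ψ₂ = 0.301: g = -0.0154, g' = -0.352 → ψ₂ = 0.257
  ψ₂ = 0.257: g = -0.0004, g' = -0.334 → ψ₂ = 0.256
Converged at ψ₂ = 0.256.
  chloroform: x = 0.186, y = 0.297
  THF: x = 0.391, y = 0.502
  n-hexane: x = 0.103, y = 0.129
  n-octane: x = 0.320, y = 0.072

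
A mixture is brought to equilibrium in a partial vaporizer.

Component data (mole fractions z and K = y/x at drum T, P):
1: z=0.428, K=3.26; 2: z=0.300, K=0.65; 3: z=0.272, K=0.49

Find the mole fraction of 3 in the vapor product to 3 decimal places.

y_3 = 0.213

Newton iteration, ψ⁰ = 0.54:
  ψ = 0.540: g = 0.1147, g' = -0.634 → ψ = 0.721
  ψ = 0.721: g = 0.0081, g' = -0.559 → ψ = 0.735
Converged at ψ = 0.735.
Compositions from xᵢ = zᵢ/(1+ψ(Kᵢ−1)), yᵢ = Kᵢxᵢ:
  1: x = 0.161, y = 0.524
  2: x = 0.404, y = 0.263
  3: x = 0.435, y = 0.213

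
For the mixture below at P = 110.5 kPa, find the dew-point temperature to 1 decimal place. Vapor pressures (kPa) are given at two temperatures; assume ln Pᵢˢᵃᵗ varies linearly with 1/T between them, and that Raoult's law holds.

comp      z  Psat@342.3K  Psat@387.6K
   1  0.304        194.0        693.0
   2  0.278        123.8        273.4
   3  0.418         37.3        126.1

T = 360.8 K

Dew-point temperature: Σzᵢ·P/Pᵢˢᵃᵗ(T) = 1. Interpolate ln Pᵢˢᵃᵗ = aᵢ + bᵢ/T.
  T = 342.3 K: ΣzᵢP/Pᵢˢᵃᵗ = 1.6596
  T = 387.6 K: ΣzᵢP/Pᵢˢᵃᵗ = 0.5271
  T = 365.0 K: ΣzᵢP/Pᵢˢᵃᵗ = 0.8984
  T = 353.6 K: ΣzᵢP/Pᵢˢᵃᵗ = 1.2096
  T = 359.3 K: ΣzᵢP/Pᵢˢᵃᵗ = 1.0397
  T = 362.1 K: ΣzᵢP/Pᵢˢᵃᵗ = 0.9671
Interpolating between 359.3 K and 362.1 K gives T ≈ 360.8 K.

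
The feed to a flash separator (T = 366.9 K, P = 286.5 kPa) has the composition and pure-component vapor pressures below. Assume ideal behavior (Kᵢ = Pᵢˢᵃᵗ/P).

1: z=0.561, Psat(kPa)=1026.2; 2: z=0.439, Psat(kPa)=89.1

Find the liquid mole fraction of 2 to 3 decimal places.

Raoult's law: Kᵢ = Pᵢˢᵃᵗ/P = Pᵢˢᵃᵗ/286.5.
  K_1 = 1026.2/286.5 = 3.58185, K_2 = 89.1/286.5 = 0.31099
Rachford–Rice: g(V/F) = Σ zᵢ(Kᵢ−1)/(1+V/F(Kᵢ−1)) = 0.
Feasibility: ΣzᵢKᵢ = 2.146, Σzᵢ/Kᵢ = 1.568 — both > 1, two phases present.
Newton–Raphson from V/F = 0.5:
  V/F = 0.500: g = 0.1708, g' = -1.198 → V/F = 0.643
  V/F = 0.643: g = 0.0019, g' = -1.200 → V/F = 0.644
Converged at V/F = 0.644.
Compositions from xᵢ = zᵢ/(1+V/F(Kᵢ−1)), yᵢ = Kᵢxᵢ:
  1: x = 0.211, y = 0.755
  2: x = 0.789, y = 0.245

x_2 = 0.789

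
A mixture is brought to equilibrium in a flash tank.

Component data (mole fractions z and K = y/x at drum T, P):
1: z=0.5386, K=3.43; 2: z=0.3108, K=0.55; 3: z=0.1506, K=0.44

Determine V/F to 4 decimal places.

V/F = 0.9082

Rachford–Rice: g(V/F) = Σ zᵢ(Kᵢ−1)/(1+V/F(Kᵢ−1)) = 0.
Feasibility: ΣzᵢKᵢ = 2.0846, Σzᵢ/Kᵢ = 1.0644 — both > 1, two phases present.
Newton iteration, V/F⁰ = 0.43:
  V/F = 0.4300: g = 0.35553, g' = -0.9393 → V/F = 0.8085
  V/F = 0.8085: g = 0.06750, g' = -0.6751 → V/F = 0.9085
  V/F = 0.9085: g = -0.00024, g' = -0.6849 → V/F = 0.9082
Converged at V/F = 0.9082.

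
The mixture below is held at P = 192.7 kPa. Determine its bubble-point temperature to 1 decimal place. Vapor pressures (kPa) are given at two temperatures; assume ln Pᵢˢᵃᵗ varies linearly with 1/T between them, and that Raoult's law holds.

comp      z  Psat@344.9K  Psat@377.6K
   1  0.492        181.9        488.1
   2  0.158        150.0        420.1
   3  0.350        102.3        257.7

Bubble-point temperature: ΣzᵢPᵢˢᵃᵗ(T) = P. Interpolate ln Pᵢˢᵃᵗ = aᵢ + bᵢ/T.
  T = 344.9 K: ΣzᵢPᵢˢᵃᵗ = 149.00 kPa
  T = 377.6 K: ΣzᵢPᵢˢᵃᵗ = 396.72 kPa
  T = 361.2 K: ΣzᵢPᵢˢᵃᵗ = 248.17 kPa
  T = 353.0 K: ΣzᵢPᵢˢᵃᵗ = 193.12 kPa
  T = 348.9 K: ΣzᵢPᵢˢᵃᵗ = 169.61 kPa
  T = 350.9 K: ΣzᵢPᵢˢᵃᵗ = 180.77 kPa
Interpolating between 350.9 K and 353.0 K gives T ≈ 352.9 K.

T = 352.9 K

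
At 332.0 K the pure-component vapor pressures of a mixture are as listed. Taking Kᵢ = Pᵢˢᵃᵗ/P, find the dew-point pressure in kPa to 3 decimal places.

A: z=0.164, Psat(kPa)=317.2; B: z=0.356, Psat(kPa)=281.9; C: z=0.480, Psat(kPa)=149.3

At the dew point ψ → 1, so Σzᵢ/Kᵢ = 1 with Kᵢ = Pᵢˢᵃᵗ/P ⇒ 1/P = Σzᵢ/Pᵢˢᵃᵗ.
1/P = 0.164/317.2 + 0.356/281.9 + 0.480/149.3 = 0.004995 ⇒ P = 200.205 kPa

Pdew = 200.205 kPa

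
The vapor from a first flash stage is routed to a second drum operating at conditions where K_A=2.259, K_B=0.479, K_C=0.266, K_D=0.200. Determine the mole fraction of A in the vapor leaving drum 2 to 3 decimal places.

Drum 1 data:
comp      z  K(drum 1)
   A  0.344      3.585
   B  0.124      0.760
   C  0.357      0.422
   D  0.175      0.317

Drum 1:
Let ψ₁ = V/F and solve Σ zᵢ(Kᵢ−1)/(1+ψ₁(Kᵢ−1)) = 0.
Check two-phase: ΣzᵢKᵢ = 1.534 > 1 and Σzᵢ/Kᵢ = 1.657 > 1, so g(0) = 0.534 > 0 and g(1) = -0.657 < 0.
Iterate (Newton) starting at ψ₁ = 0.51:
  ψ₁ = 0.510: g = -0.1264, g' = -0.869 → ψ₁ = 0.365
  ψ₁ = 0.365: g = 0.0046, g' = -0.954 → ψ₁ = 0.369
Converged at ψ₁ = 0.369.
Drum-1 compositions:
  A: x = 0.176, y = 0.631
  B: x = 0.136, y = 0.103
  C: x = 0.454, y = 0.192
  D: x = 0.234, y = 0.074
Drum-2 feed = drum-1 vapor: z₂ = (0.6308, 0.1034, 0.1916, 0.0742).
Drum 2:
Let ψ₂ = V/F and solve Σ zᵢ(Kᵢ−1)/(1+ψ₂(Kᵢ−1)) = 0.
g(0) = ΣzᵢKᵢ − 1 = 0.540 and g(1) = 1 − Σzᵢ/Kᵢ = -0.586, so a root lies in (0, 1).
Newton–Raphson from ψ₂ = 0.37:
  ψ₂ = 0.370: g = 0.1978, g' = -0.799 → ψ₂ = 0.618
  ψ₂ = 0.618: g = -0.0071, g' = -0.908 → ψ₂ = 0.610
Converged at ψ₂ = 0.610.
  A: x = 0.357, y = 0.806
  B: x = 0.152, y = 0.073
  C: x = 0.347, y = 0.092
  D: x = 0.145, y = 0.029

y_A (drum 2) = 0.806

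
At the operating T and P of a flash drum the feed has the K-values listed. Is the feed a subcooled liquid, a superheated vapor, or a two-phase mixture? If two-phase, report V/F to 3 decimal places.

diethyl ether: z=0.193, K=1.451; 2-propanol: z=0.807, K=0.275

subcooled liquid

ΣzᵢKᵢ = 0.502; Σzᵢ/Kᵢ = 3.068.
Since ΣzᵢKᵢ < 1 the mixture is below its bubble point — single liquid phase.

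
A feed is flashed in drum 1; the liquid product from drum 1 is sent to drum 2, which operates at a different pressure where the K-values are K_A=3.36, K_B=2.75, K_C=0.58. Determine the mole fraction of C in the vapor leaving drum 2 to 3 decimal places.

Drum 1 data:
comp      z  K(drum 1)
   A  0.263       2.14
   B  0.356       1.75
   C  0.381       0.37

y_C (drum 2) = 0.478

Drum 1:
Material balance + equilibrium reduce to Σ zᵢ(Kᵢ−1)/(1+ψ₁(Kᵢ−1)) = 0.
Check two-phase: ΣzᵢKᵢ = 1.327 > 1 and Σzᵢ/Kᵢ = 1.356 > 1, so g(0) = 0.327 > 0 and g(1) = -0.356 < 0.
Newton iteration, ψ₁⁰ = 0.5:
  ψ₁ = 0.500: g = 0.0347, g' = -0.567 → ψ₁ = 0.561
  ψ₁ = 0.561: g = -0.0006, g' = -0.588 → ψ₁ = 0.560
Converged at ψ₁ = 0.560.
Drum-1 compositions:
  A: x = 0.160, y = 0.343
  B: x = 0.251, y = 0.439
  C: x = 0.589, y = 0.218
Drum-2 feed = drum-1 liquid: z₂ = (0.1605, 0.2507, 0.5888).
Drum 2:
Let ψ₂ = V/F and solve Σ zᵢ(Kᵢ−1)/(1+ψ₂(Kᵢ−1)) = 0.
g(0) = ΣzᵢKᵢ − 1 = 0.570 and g(1) = 1 − Σzᵢ/Kᵢ = -0.154, so a root lies in (0, 1).
Newton iteration, ψ₂⁰ = 0.42:
  ψ₂ = 0.420: g = 0.1428, g' = -0.634 → ψ₂ = 0.645
  ψ₂ = 0.645: g = 0.0169, g' = -0.505 → ψ₂ = 0.679
Converged at ψ₂ = 0.679.
  A: x = 0.062, y = 0.207
  B: x = 0.115, y = 0.315
  C: x = 0.824, y = 0.478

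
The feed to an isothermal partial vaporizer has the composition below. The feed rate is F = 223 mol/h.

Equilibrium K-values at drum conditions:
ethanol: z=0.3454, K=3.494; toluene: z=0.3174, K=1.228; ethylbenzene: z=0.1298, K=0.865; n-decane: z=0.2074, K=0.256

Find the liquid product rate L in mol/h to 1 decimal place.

Let ψ = V/F and solve Σ zᵢ(Kᵢ−1)/(1+ψ(Kᵢ−1)) = 0.
Feasibility: ΣzᵢKᵢ = 1.7620, Σzᵢ/Kᵢ = 1.3175 — both > 1, two phases present.
Newton iteration, ψ⁰ = 0.5:
  ψ = 0.5000: g = 0.18383, g' = -0.7326 → ψ = 0.7509
  ψ = 0.7509: g = -0.00750, g' = -0.8647 → ψ = 0.7422
Converged at ψ = 0.7422.
Then V = ψ·F = 0.7422·223 = 165.5 mol/h and L = F − V = 57.5 mol/h.

L = 57.5 mol/h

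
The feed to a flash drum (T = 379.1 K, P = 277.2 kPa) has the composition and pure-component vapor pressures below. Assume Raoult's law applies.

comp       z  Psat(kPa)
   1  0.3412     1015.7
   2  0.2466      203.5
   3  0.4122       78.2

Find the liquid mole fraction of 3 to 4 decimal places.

x_3 = 0.5520

Raoult's law: Kᵢ = Pᵢˢᵃᵗ/P = Pᵢˢᵃᵗ/277.2.
  K_1 = 1015.7/277.2 = 3.664141, K_2 = 203.5/277.2 = 0.734127, K_3 = 78.2/277.2 = 0.282107
Newton iteration, ψ⁰ = 0.56:
  ψ = 0.5600: g = -0.20711, g' = -1.0081 → ψ = 0.3546
  ψ = 0.3546: g = -0.00189, g' = -1.0439 → ψ = 0.3527
Converged at ψ = 0.3527.
Compositions from xᵢ = zᵢ/(1+ψ(Kᵢ−1)), yᵢ = Kᵢxᵢ:
  1: x = 0.1759, y = 0.6445
  2: x = 0.2721, y = 0.1998
  3: x = 0.5520, y = 0.1557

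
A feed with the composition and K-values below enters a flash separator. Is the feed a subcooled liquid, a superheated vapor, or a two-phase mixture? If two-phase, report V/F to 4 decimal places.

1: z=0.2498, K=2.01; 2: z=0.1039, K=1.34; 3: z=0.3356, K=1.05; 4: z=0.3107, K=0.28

ΣzᵢKᵢ = 1.0807; Σzᵢ/Kᵢ = 1.6311.
Both exceed 1, so a two-phase solution exists.
Let ψ = V/F and solve Σ zᵢ(Kᵢ−1)/(1+ψ(Kᵢ−1)) = 0.
Iterate (Newton) starting at ψ = 0.33:
  ψ = 0.3300: g = -0.05592, g' = -0.4310 → ψ = 0.2002
  ψ = 0.2002: g = -0.00184, g' = -0.4076 → ψ = 0.1957
Converged at ψ = 0.1957.

two-phase, V/F = 0.1957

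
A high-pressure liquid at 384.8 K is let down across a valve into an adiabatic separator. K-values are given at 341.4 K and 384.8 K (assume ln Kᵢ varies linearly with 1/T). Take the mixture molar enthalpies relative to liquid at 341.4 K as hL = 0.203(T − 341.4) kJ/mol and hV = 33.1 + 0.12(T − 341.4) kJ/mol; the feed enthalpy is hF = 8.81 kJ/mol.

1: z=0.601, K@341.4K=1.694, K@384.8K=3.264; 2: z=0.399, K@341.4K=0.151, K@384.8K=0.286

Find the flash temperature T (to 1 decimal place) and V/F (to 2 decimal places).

T = 346.1 K, V/F = 0.24

Adiabatic flash: solve Rachford–Rice at each trial T, then check hF = ψ·hV(T) + (1−ψ)·hL(T).
  T = 341.4 K: K = (1.694, 0.151), RR gives ψ = 0.133, H_out = 4.401 kJ/mol
  T = 384.8 K: K = (3.264, 0.286), RR gives ψ = 0.665, H_out = 28.441 kJ/mol
  T = 363.1 K: K = (2.398, 0.212), RR gives ψ = 0.477, H_out = 19.338 kJ/mol
  T = 352.2 K: K = (2.025, 0.180), RR gives ψ = 0.343, H_out = 13.245 kJ/mol
  T = 346.8 K: K = (1.855, 0.165), RR gives ψ = 0.253, H_out = 9.350 kJ/mol
  T = 344.1 K: K = (1.773, 0.158), RR gives ψ = 0.198, H_out = 7.043 kJ/mol
  T = 345.5 K: K = (1.815, 0.161), RR gives ψ = 0.227, H_out = 8.275 kJ/mol
Linear interpolation between T = 345.5 (H_out = 8.275) and T = 346.8 (H_out = 9.350) on hF = 8.81 gives T ≈ 346.1 K, at which ψ = 0.24.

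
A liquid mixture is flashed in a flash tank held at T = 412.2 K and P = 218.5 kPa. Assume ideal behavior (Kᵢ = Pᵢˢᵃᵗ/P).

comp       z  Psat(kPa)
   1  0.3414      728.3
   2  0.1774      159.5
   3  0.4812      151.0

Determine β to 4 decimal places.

Raoult's law: Kᵢ = Pᵢˢᵃᵗ/P = Pᵢˢᵃᵗ/218.5.
  K_1 = 728.3/218.5 = 3.333181, K_2 = 159.5/218.5 = 0.729977, K_3 = 151.0/218.5 = 0.691076
Let β = V/F and solve Σ zᵢ(Kᵢ−1)/(1+β(Kᵢ−1)) = 0.
g(0) = ΣzᵢKᵢ − 1 = 0.6000 and g(1) = 1 − Σzᵢ/Kᵢ = -0.0418, so a root lies in (0, 1).
Newton iteration, β⁰ = 0.5:
  β = 0.5000: g = 0.13646, g' = -0.4774 → β = 0.7858
  β = 0.7858: g = 0.02401, g' = -0.3324 → β = 0.8580
  β = 0.8580: g = 0.00072, g' = -0.3132 → β = 0.8604
Converged at β = 0.8604.

β = 0.8604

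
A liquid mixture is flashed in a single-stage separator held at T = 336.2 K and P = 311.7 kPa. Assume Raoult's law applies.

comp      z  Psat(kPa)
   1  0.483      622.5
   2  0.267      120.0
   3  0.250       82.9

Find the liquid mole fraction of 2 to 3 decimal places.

Raoult's law: Kᵢ = Pᵢˢᵃᵗ/P = Pᵢˢᵃᵗ/311.7.
  K_1 = 622.5/311.7 = 1.99711, K_2 = 120.0/311.7 = 0.38499, K_3 = 82.9/311.7 = 0.26596
Rachford–Rice: g(ψ) = Σ zᵢ(Kᵢ−1)/(1+ψ(Kᵢ−1)) = 0.
Feasibility: ΣzᵢKᵢ = 1.134, Σzᵢ/Kᵢ = 1.875 — both > 1, two phases present.
Iterate (Newton) starting at ψ = 0.5:
  ψ = 0.500: g = -0.2057, g' = -0.761 → ψ = 0.230
  ψ = 0.230: g = -0.0200, g' = -0.650 → ψ = 0.199
Converged at ψ = 0.199.
Compositions from xᵢ = zᵢ/(1+ψ(Kᵢ−1)), yᵢ = Kᵢxᵢ:
  1: x = 0.403, y = 0.805
  2: x = 0.304, y = 0.117
  3: x = 0.293, y = 0.078

x_2 = 0.304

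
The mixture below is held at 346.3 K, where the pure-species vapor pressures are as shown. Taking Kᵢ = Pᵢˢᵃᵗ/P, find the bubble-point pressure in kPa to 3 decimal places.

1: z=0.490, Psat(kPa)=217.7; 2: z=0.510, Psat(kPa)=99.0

Pbub = 157.163 kPa

At the bubble point ψ → 0, so ΣzᵢKᵢ = 1 with Kᵢ = Pᵢˢᵃᵗ/P ⇒ P = ΣzᵢPᵢˢᵃᵗ.
P = 0.490·217.7 + 0.510·99.0 = 157.163 kPa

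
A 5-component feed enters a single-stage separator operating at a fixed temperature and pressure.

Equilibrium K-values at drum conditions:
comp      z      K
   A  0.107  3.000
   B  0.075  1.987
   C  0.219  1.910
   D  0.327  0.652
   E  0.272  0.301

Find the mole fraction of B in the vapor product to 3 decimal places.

Material balance + equilibrium reduce to Σ zᵢ(Kᵢ−1)/(1+ψ(Kᵢ−1)) = 0.
Feasibility: ΣzᵢKᵢ = 1.183, Σzᵢ/Kᵢ = 1.593 — both > 1, two phases present.
Iterate (Newton) starting at ψ = 0.5:
  ψ = 0.500: g = -0.1365, g' = -0.598 → ψ = 0.272
  ψ = 0.272: g = -0.0035, g' = -0.593 → ψ = 0.266
Converged at ψ = 0.266.
Compositions from xᵢ = zᵢ/(1+ψ(Kᵢ−1)), yᵢ = Kᵢxᵢ:
  A: x = 0.070, y = 0.210
  B: x = 0.059, y = 0.118
  C: x = 0.176, y = 0.337
  D: x = 0.360, y = 0.235
  E: x = 0.334, y = 0.101

y_B = 0.118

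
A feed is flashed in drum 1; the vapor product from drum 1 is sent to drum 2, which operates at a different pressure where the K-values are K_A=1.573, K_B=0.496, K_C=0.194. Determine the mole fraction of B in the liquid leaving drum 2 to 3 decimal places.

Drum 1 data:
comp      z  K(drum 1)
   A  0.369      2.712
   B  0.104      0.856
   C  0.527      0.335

Drum 1:
Material balance + equilibrium reduce to Σ zᵢ(Kᵢ−1)/(1+ψ₁(Kᵢ−1)) = 0.
g(0) = ΣzᵢKᵢ − 1 = 0.266 and g(1) = 1 − Σzᵢ/Kᵢ = -0.831, so a root lies in (0, 1).
Newton iteration, ψ₁⁰ = 0.5:
  ψ₁ = 0.500: g = -0.2008, g' = -0.840 → ψ₁ = 0.261
  ψ₁ = 0.261: g = -0.0028, g' = -0.860 → ψ₁ = 0.258
Converged at ψ₁ = 0.258.
Drum-1 compositions:
  A: x = 0.256, y = 0.695
  B: x = 0.108, y = 0.092
  C: x = 0.636, y = 0.213
Drum-2 feed = drum-1 vapor: z₂ = (0.6945, 0.0925, 0.2130).
Drum 2:
Rachford–Rice: g(ψ₂) = Σ zᵢ(Kᵢ−1)/(1+ψ₂(Kᵢ−1)) = 0.
g(0) = ΣzᵢKᵢ − 1 = 0.180 and g(1) = 1 − Σzᵢ/Kᵢ = -0.726, so a root lies in (0, 1).
Newton iteration, ψ₂⁰ = 0.5:
  ψ₂ = 0.500: g = -0.0406, g' = -0.568 → ψ₂ = 0.429
  ψ₂ = 0.429: g = -0.0023, g' = -0.508 → ψ₂ = 0.424
Converged at ψ₂ = 0.424.
  A: x = 0.559, y = 0.879
  B: x = 0.118, y = 0.058
  C: x = 0.324, y = 0.063

x_B (drum 2) = 0.118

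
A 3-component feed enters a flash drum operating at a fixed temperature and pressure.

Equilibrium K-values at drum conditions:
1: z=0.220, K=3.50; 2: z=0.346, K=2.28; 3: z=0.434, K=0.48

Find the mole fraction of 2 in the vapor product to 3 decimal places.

y_2 = 0.384

Rachford–Rice: g(β) = Σ zᵢ(Kᵢ−1)/(1+β(Kᵢ−1)) = 0.
Feasibility: ΣzᵢKᵢ = 1.767, Σzᵢ/Kᵢ = 1.119 — both > 1, two phases present.
Newton iteration, β⁰ = 0.58:
  β = 0.580: g = 0.1555, g' = -0.656 → β = 0.817
  β = 0.817: g = 0.0049, g' = -0.639 → β = 0.825
Converged at β = 0.825.
Compositions from xᵢ = zᵢ/(1+β(Kᵢ−1)), yᵢ = Kᵢxᵢ:
  1: x = 0.072, y = 0.252
  2: x = 0.168, y = 0.384
  3: x = 0.760, y = 0.365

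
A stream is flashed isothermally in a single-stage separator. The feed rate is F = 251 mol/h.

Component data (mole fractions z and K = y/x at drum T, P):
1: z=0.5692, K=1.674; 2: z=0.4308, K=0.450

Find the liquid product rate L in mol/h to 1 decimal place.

Binary case is linear: z₁(K₁−1)(1+ψ(K₂−1)) + z₂(K₂−1)(1+ψ(K₁−1)) = 0
⇒ ψ = [z₁(K₁−1)+z₂(K₂−1)] / [−(K₁−1)(K₂−1)] = 0.14670/0.37070 = 0.3957
Then V = ψ·F = 0.3957·251 = 99.3 mol/h and L = F − V = 151.7 mol/h.

L = 151.7 mol/h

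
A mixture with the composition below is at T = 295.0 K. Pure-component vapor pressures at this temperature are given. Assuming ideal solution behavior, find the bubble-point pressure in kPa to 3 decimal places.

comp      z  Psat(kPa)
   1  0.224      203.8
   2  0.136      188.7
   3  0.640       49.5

Pbub = 102.994 kPa

At the bubble point ψ → 0, so ΣzᵢKᵢ = 1 with Kᵢ = Pᵢˢᵃᵗ/P ⇒ P = ΣzᵢPᵢˢᵃᵗ.
P = 0.224·203.8 + 0.136·188.7 + 0.640·49.5 = 102.994 kPa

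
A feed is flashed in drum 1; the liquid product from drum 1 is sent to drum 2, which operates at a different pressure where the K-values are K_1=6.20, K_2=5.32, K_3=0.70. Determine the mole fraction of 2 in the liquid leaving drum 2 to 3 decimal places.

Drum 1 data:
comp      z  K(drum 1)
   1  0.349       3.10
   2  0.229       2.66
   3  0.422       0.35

Drum 1:
Material balance + equilibrium reduce to Σ zᵢ(Kᵢ−1)/(1+ψ₁(Kᵢ−1)) = 0.
Check two-phase: ΣzᵢKᵢ = 1.839 > 1 and Σzᵢ/Kᵢ = 1.404 > 1, so g(0) = 0.839 > 0 and g(1) = -0.404 < 0.
Iterate (Newton) starting at ψ₁ = 0.5:
  ψ₁ = 0.500: g = 0.1589, g' = -0.946 → ψ₁ = 0.668
Converged at ψ₁ = 0.668.
Drum-1 compositions:
  1: x = 0.145, y = 0.450
  2: x = 0.109, y = 0.289
  3: x = 0.746, y = 0.261
Drum-2 feed = drum-1 liquid: z₂ = (0.1452, 0.1085, 0.7463).
Drum 2:
Material balance + equilibrium reduce to Σ zᵢ(Kᵢ−1)/(1+ψ₂(Kᵢ−1)) = 0.
Check two-phase: ΣzᵢKᵢ = 2.000 > 1 and Σzᵢ/Kᵢ = 1.110 > 1, so g(0) = 1.000 > 0 and g(1) = -0.110 < 0.
Newton iteration, ψ₂⁰ = 0.46:
  ψ₂ = 0.460: g = 0.1198, g' = -0.659 → ψ₂ = 0.642
  ψ₂ = 0.642: g = 0.0210, g' = -0.454 → ψ₂ = 0.688
  ψ₂ = 0.688: g = 0.0008, g' = -0.422 → ψ₂ = 0.690
Converged at ψ₂ = 0.690.
  1: x = 0.032, y = 0.196
  2: x = 0.027, y = 0.145
  3: x = 0.941, y = 0.659

x_2 (drum 2) = 0.027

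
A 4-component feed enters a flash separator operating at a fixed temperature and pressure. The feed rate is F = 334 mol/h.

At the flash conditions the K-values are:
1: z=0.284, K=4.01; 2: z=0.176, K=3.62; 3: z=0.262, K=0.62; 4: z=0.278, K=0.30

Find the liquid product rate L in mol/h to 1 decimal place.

Newton–Raphson from β = 0.5:
  β = 0.500: g = 0.1186, g' = -1.017 → β = 0.617
  β = 0.617: g = 0.0032, g' = -0.978 → β = 0.620
Converged at β = 0.620.
Then V = β·F = 0.6199·334 = 207.0 mol/h and L = F − V = 127.0 mol/h.

L = 127.0 mol/h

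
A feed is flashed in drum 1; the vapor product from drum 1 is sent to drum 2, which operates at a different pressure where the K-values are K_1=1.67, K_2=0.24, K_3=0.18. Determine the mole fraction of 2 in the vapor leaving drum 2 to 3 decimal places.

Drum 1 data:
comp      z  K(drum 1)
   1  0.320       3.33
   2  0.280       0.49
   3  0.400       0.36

Drum 1:
Let ψ₁ = V/F and solve Σ zᵢ(Kᵢ−1)/(1+ψ₁(Kᵢ−1)) = 0.
Check two-phase: ΣzᵢKᵢ = 1.347 > 1 and Σzᵢ/Kᵢ = 1.779 > 1, so g(0) = 0.347 > 0 and g(1) = -0.779 < 0.
Newton–Raphson from ψ₁ = 0.5:
  ψ₁ = 0.500: g = -0.2238, g' = -0.856 → ψ₁ = 0.239
  ψ₁ = 0.239: g = 0.0144, g' = -1.040 → ψ₁ = 0.253
Converged at ψ₁ = 0.253.
Drum-1 compositions:
  1: x = 0.201, y = 0.671
  2: x = 0.321, y = 0.157
  3: x = 0.477, y = 0.172
Drum-2 feed = drum-1 vapor: z₂ = (0.6707, 0.1575, 0.1718).
Drum 2:
Iterate (Newton) starting at ψ₂ = 0.65:
  ψ₂ = 0.650: g = -0.2251, g' = -1.031 → ψ₂ = 0.432
  ψ₂ = 0.432: g = -0.0476, g' = -0.659 → ψ₂ = 0.359
  ψ₂ = 0.359: g = -0.0023, g' = -0.600 → ψ₂ = 0.356
Converged at ψ₂ = 0.356.
  1: x = 0.542, y = 0.905
  2: x = 0.216, y = 0.052
  3: x = 0.243, y = 0.044

y_2 (drum 2) = 0.052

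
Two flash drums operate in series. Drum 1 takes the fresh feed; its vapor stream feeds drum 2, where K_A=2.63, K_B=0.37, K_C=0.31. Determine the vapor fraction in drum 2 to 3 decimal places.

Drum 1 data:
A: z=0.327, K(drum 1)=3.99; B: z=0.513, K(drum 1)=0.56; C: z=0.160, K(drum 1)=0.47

Drum 1:
Let ψ₁ = V/F and solve Σ zᵢ(Kᵢ−1)/(1+ψ₁(Kᵢ−1)) = 0.
Check two-phase: ΣzᵢKᵢ = 1.667 > 1 and Σzᵢ/Kᵢ = 1.338 > 1, so g(0) = 0.667 > 0 and g(1) = -0.338 < 0.
Newton iteration, ψ₁⁰ = 0.5:
  ψ₁ = 0.500: g = -0.0129, g' = -0.716 → ψ₁ = 0.482
Converged at ψ₁ = 0.482.
Drum-1 compositions:
  A: x = 0.134, y = 0.534
  B: x = 0.651, y = 0.365
  C: x = 0.215, y = 0.101
Drum-2 feed = drum-1 vapor: z₂ = (0.5343, 0.3646, 0.1010).
Drum 2:
Iterate (Newton) starting at ψ₂ = 0.5:
  ψ₂ = 0.500: g = 0.0381, g' = -0.852 → ψ₂ = 0.545
Converged at ψ₂ = 0.545.
  A: x = 0.283, y = 0.744
  B: x = 0.555, y = 0.205
  C: x = 0.162, y = 0.050

V/F (drum 2) = 0.545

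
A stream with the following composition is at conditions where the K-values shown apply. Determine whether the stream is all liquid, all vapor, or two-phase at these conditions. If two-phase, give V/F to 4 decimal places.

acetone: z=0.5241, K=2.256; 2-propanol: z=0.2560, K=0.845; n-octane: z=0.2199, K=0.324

two-phase, V/F = 0.7383

ΣzᵢKᵢ = 1.4699; Σzᵢ/Kᵢ = 1.2140.
Both exceed 1, so a two-phase solution exists.
Let ψ = V/F and solve Σ zᵢ(Kᵢ−1)/(1+ψ(Kᵢ−1)) = 0.
Newton–Raphson from ψ = 0.5:
  ψ = 0.5000: g = 0.13678, g' = -0.5485 → ψ = 0.7494
  ψ = 0.7494: g = -0.00706, g' = -0.6400 → ψ = 0.7383
Converged at ψ = 0.7383.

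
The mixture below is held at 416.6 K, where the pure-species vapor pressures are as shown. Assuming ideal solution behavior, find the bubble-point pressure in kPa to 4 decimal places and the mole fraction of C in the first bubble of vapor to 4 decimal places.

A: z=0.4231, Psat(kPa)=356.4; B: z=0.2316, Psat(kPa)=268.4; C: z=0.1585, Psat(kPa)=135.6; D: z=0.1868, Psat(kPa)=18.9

At the bubble point ψ → 0, so ΣzᵢKᵢ = 1 with Kᵢ = Pᵢˢᵃᵗ/P ⇒ P = ΣzᵢPᵢˢᵃᵗ.
P = 0.4231·356.4 + 0.2316·268.4 + 0.1585·135.6 + 0.1868·18.9 = 237.9774 kPa
yᵢ = zᵢPᵢˢᵃᵗ/P ⇒ y_C = 0.1585·135.6/237.9774 = 0.0903

Pbub = 237.9774 kPa, y_C = 0.0903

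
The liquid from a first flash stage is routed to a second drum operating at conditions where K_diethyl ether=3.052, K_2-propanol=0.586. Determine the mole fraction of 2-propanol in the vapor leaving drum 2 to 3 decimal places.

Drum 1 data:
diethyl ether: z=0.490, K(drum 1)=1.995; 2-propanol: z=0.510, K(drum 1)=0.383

Drum 1:
Let ψ₁ = V/F and solve Σ zᵢ(Kᵢ−1)/(1+ψ₁(Kᵢ−1)) = 0.
Check two-phase: ΣzᵢKᵢ = 1.173 > 1 and Σzᵢ/Kᵢ = 1.577 > 1, so g(0) = 0.173 > 0 and g(1) = -0.577 < 0.
Binary case is linear: z₁(K₁−1)(1+ψ₁(K₂−1)) + z₂(K₂−1)(1+ψ₁(K₁−1)) = 0
⇒ ψ₁ = [z₁(K₁−1)+z₂(K₂−1)] / [−(K₁−1)(K₂−1)] = 0.1729/0.6139 = 0.282
Drum-1 compositions:
  diethyl ether: x = 0.383, y = 0.764
  2-propanol: x = 0.617, y = 0.236
Drum-2 feed = drum-1 liquid: z₂ = (0.3828, 0.6172).
Drum 2:
Rachford–Rice: g(ψ₂) = Σ zᵢ(Kᵢ−1)/(1+ψ₂(Kᵢ−1)) = 0.
g(0) = ΣzᵢKᵢ − 1 = 0.530 and g(1) = 1 − Σzᵢ/Kᵢ = -0.179, so a root lies in (0, 1).
Binary case is linear: z₁(K₁−1)(1+ψ₂(K₂−1)) + z₂(K₂−1)(1+ψ₂(K₁−1)) = 0
⇒ ψ₂ = [z₁(K₁−1)+z₂(K₂−1)] / [−(K₁−1)(K₂−1)] = 0.5299/0.8495 = 0.624
  diethyl ether: x = 0.168, y = 0.512
  2-propanol: x = 0.832, y = 0.488

y_2-propanol (drum 2) = 0.488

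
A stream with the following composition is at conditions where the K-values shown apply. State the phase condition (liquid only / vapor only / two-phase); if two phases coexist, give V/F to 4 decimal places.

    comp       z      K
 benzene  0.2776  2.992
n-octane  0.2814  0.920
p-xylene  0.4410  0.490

two-phase, V/F = 0.4037

ΣzᵢKᵢ = 1.3056; Σzᵢ/Kᵢ = 1.2987.
Both exceed 1, so a two-phase solution exists.
Material balance + equilibrium reduce to Σ zᵢ(Kᵢ−1)/(1+ψ(Kᵢ−1)) = 0.
Newton iteration, ψ⁰ = 0.5:
  ψ = 0.5000: g = -0.04830, g' = -0.4851 → ψ = 0.4004
  ψ = 0.4004: g = 0.00172, g' = -0.5239 → ψ = 0.4037
Converged at ψ = 0.4037.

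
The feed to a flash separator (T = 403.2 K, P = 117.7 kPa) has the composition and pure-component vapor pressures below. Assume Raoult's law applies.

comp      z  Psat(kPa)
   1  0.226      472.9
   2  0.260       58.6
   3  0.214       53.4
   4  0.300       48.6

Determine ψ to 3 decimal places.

Raoult's law: Kᵢ = Pᵢˢᵃᵗ/P = Pᵢˢᵃᵗ/117.7.
  K_1 = 472.9/117.7 = 4.01784, K_2 = 58.6/117.7 = 0.49788, K_3 = 53.4/117.7 = 0.45370, K_4 = 48.6/117.7 = 0.41291
Iterate (Newton) starting at ψ = 0.69:
  ψ = 0.690: g = -0.4622, g' = -0.827 → ψ = 0.131
  ψ = 0.131: g = 0.0323, g' = -1.328 → ψ = 0.155
  ψ = 0.155: g = 0.0012, g' = -1.233 → ψ = 0.156
Converged at ψ = 0.156.

ψ = 0.156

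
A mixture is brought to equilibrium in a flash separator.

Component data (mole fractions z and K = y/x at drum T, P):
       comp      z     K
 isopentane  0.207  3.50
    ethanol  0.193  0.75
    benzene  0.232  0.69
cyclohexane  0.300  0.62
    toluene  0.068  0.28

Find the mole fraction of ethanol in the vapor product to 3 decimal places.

y_ethanol = 0.155

Newton iteration, ψ⁰ = 0.62:
  ψ = 0.620: g = -0.1808, g' = -0.439 → ψ = 0.208
  ψ = 0.208: g = 0.0310, g' = -0.698 → ψ = 0.253
  ψ = 0.253: g = 0.0015, g' = -0.631 → ψ = 0.255
Converged at ψ = 0.255.
Compositions from xᵢ = zᵢ/(1+ψ(Kᵢ−1)), yᵢ = Kᵢxᵢ:
  isopentane: x = 0.126, y = 0.442
  ethanol: x = 0.206, y = 0.155
  benzene: x = 0.252, y = 0.174
  cyclohexane: x = 0.332, y = 0.206
  toluene: x = 0.083, y = 0.023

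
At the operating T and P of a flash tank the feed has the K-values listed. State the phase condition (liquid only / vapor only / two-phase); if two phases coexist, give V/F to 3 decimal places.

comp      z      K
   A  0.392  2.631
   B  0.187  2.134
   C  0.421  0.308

ΣzᵢKᵢ = 1.560; Σzᵢ/Kᵢ = 1.604.
Both exceed 1, so a two-phase solution exists.
Newton iteration, ψ⁰ = 0.56:
  ψ = 0.560: g = -0.0118, g' = -0.912 → ψ = 0.547
Converged at ψ = 0.547.

two-phase, V/F = 0.547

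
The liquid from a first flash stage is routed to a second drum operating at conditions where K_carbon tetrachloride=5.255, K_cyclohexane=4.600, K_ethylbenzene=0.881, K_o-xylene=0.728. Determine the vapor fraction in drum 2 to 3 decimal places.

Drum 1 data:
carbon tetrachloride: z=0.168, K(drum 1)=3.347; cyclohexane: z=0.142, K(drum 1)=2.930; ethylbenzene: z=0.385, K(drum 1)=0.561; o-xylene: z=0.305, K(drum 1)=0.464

Drum 1:
Rachford–Rice: g(ψ₁) = Σ zᵢ(Kᵢ−1)/(1+ψ₁(Kᵢ−1)) = 0.
Check two-phase: ΣzᵢKᵢ = 1.336 > 1 and Σzᵢ/Kᵢ = 1.442 > 1, so g(0) = 0.336 > 0 and g(1) = -0.442 < 0.
Newton iteration, ψ₁⁰ = 0.5:
  ψ₁ = 0.500: g = -0.1190, g' = -0.618 → ψ₁ = 0.308
  ψ₁ = 0.308: g = 0.0099, g' = -0.745 → ψ₁ = 0.321
Converged at ψ₁ = 0.321.
Drum-1 compositions:
  carbon tetrachloride: x = 0.096, y = 0.321
  cyclohexane: x = 0.088, y = 0.257
  ethylbenzene: x = 0.448, y = 0.251
  o-xylene: x = 0.368, y = 0.171
Drum-2 feed = drum-1 liquid: z₂ = (0.0958, 0.0877, 0.4481, 0.3684).
Drum 2:
Newton–Raphson from ψ₂ = 0.5:
  ψ₂ = 0.500: g = 0.0705, g' = -0.366 → ψ₂ = 0.693
  ψ₂ = 0.693: g = 0.0121, g' = -0.253 → ψ₂ = 0.740
  ψ₂ = 0.740: g = 0.0004, g' = -0.236 → ψ₂ = 0.742
Converged at ψ₂ = 0.742.
  carbon tetrachloride: x = 0.023, y = 0.121
  cyclohexane: x = 0.024, y = 0.110
  ethylbenzene: x = 0.492, y = 0.433
  o-xylene: x = 0.462, y = 0.336

V/F (drum 2) = 0.742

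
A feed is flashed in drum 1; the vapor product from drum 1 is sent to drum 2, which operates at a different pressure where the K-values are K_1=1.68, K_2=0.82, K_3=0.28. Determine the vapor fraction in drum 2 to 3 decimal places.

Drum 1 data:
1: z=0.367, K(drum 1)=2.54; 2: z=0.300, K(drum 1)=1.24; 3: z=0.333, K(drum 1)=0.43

Drum 1:
Rachford–Rice: g(ψ₁) = Σ zᵢ(Kᵢ−1)/(1+ψ₁(Kᵢ−1)) = 0.
g(0) = ΣzᵢKᵢ − 1 = 0.447 and g(1) = 1 − Σzᵢ/Kᵢ = -0.161, so a root lies in (0, 1).
Newton–Raphson from ψ₁ = 0.33:
  ψ₁ = 0.330: g = 0.2077, g' = -0.562 → ψ₁ = 0.700
  ψ₁ = 0.700: g = 0.0179, g' = -0.514 → ψ₁ = 0.735
  ψ₁ = 0.735: g = -0.0002, g' = -0.524 → ψ₁ = 0.734
Converged at ψ₁ = 0.734.
Drum-1 compositions:
  1: x = 0.172, y = 0.437
  2: x = 0.255, y = 0.316
  3: x = 0.573, y = 0.246
Drum-2 feed = drum-1 vapor: z₂ = (0.4375, 0.3163, 0.2463).
Drum 2:
Rachford–Rice: g(ψ₂) = Σ zᵢ(Kᵢ−1)/(1+ψ₂(Kᵢ−1)) = 0.
Check two-phase: ΣzᵢKᵢ = 1.063 > 1 and Σzᵢ/Kᵢ = 1.526 > 1, so g(0) = 0.063 > 0 and g(1) = -0.526 < 0.
Newton iteration, ψ₂⁰ = 0.55:
  ψ₂ = 0.550: g = -0.1402, g' = -0.470 → ψ₂ = 0.251
  ψ₂ = 0.251: g = -0.0221, g' = -0.349 → ψ₂ = 0.188
  ψ₂ = 0.188: g = -0.0003, g' = -0.341 → ψ₂ = 0.187
Converged at ψ₂ = 0.187.
  1: x = 0.388, y = 0.652
  2: x = 0.327, y = 0.268
  3: x = 0.285, y = 0.080

V/F (drum 2) = 0.187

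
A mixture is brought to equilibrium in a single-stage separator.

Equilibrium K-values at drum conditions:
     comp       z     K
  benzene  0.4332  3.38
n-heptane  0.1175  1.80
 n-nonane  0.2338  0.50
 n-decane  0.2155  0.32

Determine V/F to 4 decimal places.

Material balance + equilibrium reduce to Σ zᵢ(Kᵢ−1)/(1+V/F(Kᵢ−1)) = 0.
Check two-phase: ΣzᵢKᵢ = 1.8616 > 1 and Σzᵢ/Kᵢ = 1.3345 > 1, so g(0) = 0.8616 > 0 and g(1) = -0.3345 < 0.
Newton iteration, V/F⁰ = 0.64:
  V/F = 0.6400: g = 0.03942, g' = -0.8571 → V/F = 0.6860
  V/F = 0.6860: g = -0.00027, g' = -0.8709 → V/F = 0.6857
Converged at V/F = 0.6857.

V/F = 0.6857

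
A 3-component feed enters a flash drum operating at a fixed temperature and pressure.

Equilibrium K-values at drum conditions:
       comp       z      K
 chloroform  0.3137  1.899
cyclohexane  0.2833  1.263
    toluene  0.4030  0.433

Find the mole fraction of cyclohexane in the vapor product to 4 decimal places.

y_cyclohexane = 0.3282

Rachford–Rice: g(ψ) = Σ zᵢ(Kᵢ−1)/(1+ψ(Kᵢ−1)) = 0.
Check two-phase: ΣzᵢKᵢ = 1.1280 > 1 and Σzᵢ/Kᵢ = 1.3202 > 1, so g(0) = 0.1280 > 0 and g(1) = -0.3202 < 0.
Iterate (Newton) starting at ψ = 0.56:
  ψ = 0.5600: g = -0.08229, g' = -0.4052 → ψ = 0.3569
  ψ = 0.3569: g = -0.00486, g' = -0.3653 → ψ = 0.3436
Converged at ψ = 0.3436.
Compositions from xᵢ = zᵢ/(1+ψ(Kᵢ−1)), yᵢ = Kᵢxᵢ:
  chloroform: x = 0.2397, y = 0.4551
  cyclohexane: x = 0.2598, y = 0.3282
  toluene: x = 0.5005, y = 0.2167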